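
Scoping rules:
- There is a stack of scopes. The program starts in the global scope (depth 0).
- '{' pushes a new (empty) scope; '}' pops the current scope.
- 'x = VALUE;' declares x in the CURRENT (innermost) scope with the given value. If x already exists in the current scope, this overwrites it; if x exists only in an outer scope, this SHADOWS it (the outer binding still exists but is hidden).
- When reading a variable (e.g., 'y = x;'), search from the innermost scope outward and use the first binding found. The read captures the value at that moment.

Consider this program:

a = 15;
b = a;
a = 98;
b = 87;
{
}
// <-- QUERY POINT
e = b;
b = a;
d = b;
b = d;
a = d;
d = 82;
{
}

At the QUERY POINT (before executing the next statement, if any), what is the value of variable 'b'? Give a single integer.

Step 1: declare a=15 at depth 0
Step 2: declare b=(read a)=15 at depth 0
Step 3: declare a=98 at depth 0
Step 4: declare b=87 at depth 0
Step 5: enter scope (depth=1)
Step 6: exit scope (depth=0)
Visible at query point: a=98 b=87

Answer: 87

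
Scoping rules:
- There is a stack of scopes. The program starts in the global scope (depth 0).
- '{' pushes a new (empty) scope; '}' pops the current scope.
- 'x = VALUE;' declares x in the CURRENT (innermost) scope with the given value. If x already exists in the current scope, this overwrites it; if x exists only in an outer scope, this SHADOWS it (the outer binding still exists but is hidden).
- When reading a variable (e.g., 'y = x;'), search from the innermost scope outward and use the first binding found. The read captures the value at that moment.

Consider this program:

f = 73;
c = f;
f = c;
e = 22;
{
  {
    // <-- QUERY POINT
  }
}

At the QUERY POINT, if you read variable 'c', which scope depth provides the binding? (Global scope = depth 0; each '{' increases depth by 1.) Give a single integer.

Step 1: declare f=73 at depth 0
Step 2: declare c=(read f)=73 at depth 0
Step 3: declare f=(read c)=73 at depth 0
Step 4: declare e=22 at depth 0
Step 5: enter scope (depth=1)
Step 6: enter scope (depth=2)
Visible at query point: c=73 e=22 f=73

Answer: 0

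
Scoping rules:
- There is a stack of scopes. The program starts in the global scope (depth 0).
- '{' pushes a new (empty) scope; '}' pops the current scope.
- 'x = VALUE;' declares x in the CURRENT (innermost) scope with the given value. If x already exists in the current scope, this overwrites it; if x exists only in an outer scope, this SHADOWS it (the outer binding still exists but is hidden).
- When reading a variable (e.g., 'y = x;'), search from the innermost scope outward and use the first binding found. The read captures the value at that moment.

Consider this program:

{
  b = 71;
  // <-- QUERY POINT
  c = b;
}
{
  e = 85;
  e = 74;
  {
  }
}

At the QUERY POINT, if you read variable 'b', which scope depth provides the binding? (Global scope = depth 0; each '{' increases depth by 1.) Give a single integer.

Answer: 1

Derivation:
Step 1: enter scope (depth=1)
Step 2: declare b=71 at depth 1
Visible at query point: b=71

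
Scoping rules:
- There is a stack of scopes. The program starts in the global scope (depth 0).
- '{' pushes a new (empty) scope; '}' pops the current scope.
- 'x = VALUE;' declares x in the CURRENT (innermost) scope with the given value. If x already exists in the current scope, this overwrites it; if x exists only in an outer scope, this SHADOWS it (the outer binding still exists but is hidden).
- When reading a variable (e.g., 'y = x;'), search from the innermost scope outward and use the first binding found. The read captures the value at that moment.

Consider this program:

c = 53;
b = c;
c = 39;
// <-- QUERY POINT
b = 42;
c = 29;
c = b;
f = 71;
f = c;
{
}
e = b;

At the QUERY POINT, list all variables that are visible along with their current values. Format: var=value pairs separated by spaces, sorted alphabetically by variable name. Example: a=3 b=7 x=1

Answer: b=53 c=39

Derivation:
Step 1: declare c=53 at depth 0
Step 2: declare b=(read c)=53 at depth 0
Step 3: declare c=39 at depth 0
Visible at query point: b=53 c=39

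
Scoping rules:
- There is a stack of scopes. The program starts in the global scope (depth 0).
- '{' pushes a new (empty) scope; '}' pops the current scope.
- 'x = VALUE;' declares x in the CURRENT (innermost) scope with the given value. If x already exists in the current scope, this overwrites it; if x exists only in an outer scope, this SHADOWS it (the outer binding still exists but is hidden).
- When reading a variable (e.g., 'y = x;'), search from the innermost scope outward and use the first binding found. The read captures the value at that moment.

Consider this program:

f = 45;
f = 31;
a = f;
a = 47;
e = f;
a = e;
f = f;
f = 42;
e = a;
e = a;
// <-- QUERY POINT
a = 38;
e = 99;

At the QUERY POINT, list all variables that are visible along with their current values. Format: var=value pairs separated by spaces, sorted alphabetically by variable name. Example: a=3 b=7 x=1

Answer: a=31 e=31 f=42

Derivation:
Step 1: declare f=45 at depth 0
Step 2: declare f=31 at depth 0
Step 3: declare a=(read f)=31 at depth 0
Step 4: declare a=47 at depth 0
Step 5: declare e=(read f)=31 at depth 0
Step 6: declare a=(read e)=31 at depth 0
Step 7: declare f=(read f)=31 at depth 0
Step 8: declare f=42 at depth 0
Step 9: declare e=(read a)=31 at depth 0
Step 10: declare e=(read a)=31 at depth 0
Visible at query point: a=31 e=31 f=42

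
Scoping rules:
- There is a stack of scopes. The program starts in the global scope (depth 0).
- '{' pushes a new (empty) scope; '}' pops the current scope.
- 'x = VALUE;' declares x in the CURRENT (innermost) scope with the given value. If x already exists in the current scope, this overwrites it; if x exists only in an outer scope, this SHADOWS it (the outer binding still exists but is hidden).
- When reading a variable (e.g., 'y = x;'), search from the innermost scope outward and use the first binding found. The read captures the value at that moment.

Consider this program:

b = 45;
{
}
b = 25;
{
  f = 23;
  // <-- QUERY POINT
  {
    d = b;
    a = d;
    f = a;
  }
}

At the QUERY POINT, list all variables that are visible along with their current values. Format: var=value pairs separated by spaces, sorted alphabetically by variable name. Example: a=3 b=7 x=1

Answer: b=25 f=23

Derivation:
Step 1: declare b=45 at depth 0
Step 2: enter scope (depth=1)
Step 3: exit scope (depth=0)
Step 4: declare b=25 at depth 0
Step 5: enter scope (depth=1)
Step 6: declare f=23 at depth 1
Visible at query point: b=25 f=23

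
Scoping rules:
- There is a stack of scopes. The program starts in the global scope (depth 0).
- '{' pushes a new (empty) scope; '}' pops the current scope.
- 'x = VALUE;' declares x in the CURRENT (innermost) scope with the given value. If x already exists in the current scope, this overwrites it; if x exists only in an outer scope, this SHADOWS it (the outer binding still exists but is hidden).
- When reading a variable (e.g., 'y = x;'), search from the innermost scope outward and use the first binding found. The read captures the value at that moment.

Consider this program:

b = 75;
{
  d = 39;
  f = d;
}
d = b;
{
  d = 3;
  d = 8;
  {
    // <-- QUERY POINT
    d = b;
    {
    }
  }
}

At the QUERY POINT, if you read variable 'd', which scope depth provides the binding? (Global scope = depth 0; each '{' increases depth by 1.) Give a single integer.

Answer: 1

Derivation:
Step 1: declare b=75 at depth 0
Step 2: enter scope (depth=1)
Step 3: declare d=39 at depth 1
Step 4: declare f=(read d)=39 at depth 1
Step 5: exit scope (depth=0)
Step 6: declare d=(read b)=75 at depth 0
Step 7: enter scope (depth=1)
Step 8: declare d=3 at depth 1
Step 9: declare d=8 at depth 1
Step 10: enter scope (depth=2)
Visible at query point: b=75 d=8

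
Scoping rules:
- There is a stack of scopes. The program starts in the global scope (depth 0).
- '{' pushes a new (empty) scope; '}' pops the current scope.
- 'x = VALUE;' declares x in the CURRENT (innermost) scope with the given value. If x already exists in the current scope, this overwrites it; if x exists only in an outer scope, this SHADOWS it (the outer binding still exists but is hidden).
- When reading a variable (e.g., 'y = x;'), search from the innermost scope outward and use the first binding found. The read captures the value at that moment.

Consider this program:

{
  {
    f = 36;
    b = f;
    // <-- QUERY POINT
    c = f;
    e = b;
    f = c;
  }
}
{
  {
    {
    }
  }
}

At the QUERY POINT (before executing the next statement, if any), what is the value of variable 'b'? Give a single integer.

Answer: 36

Derivation:
Step 1: enter scope (depth=1)
Step 2: enter scope (depth=2)
Step 3: declare f=36 at depth 2
Step 4: declare b=(read f)=36 at depth 2
Visible at query point: b=36 f=36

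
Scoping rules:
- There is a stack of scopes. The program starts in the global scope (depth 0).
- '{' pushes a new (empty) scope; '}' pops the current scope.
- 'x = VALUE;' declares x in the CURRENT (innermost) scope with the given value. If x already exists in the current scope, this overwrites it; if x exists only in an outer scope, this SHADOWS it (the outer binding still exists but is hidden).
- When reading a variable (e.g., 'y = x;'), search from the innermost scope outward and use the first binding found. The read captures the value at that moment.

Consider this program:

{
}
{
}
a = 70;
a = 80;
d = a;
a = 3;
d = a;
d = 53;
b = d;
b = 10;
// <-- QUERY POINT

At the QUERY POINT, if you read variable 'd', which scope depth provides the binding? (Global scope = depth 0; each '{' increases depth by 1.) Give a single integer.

Answer: 0

Derivation:
Step 1: enter scope (depth=1)
Step 2: exit scope (depth=0)
Step 3: enter scope (depth=1)
Step 4: exit scope (depth=0)
Step 5: declare a=70 at depth 0
Step 6: declare a=80 at depth 0
Step 7: declare d=(read a)=80 at depth 0
Step 8: declare a=3 at depth 0
Step 9: declare d=(read a)=3 at depth 0
Step 10: declare d=53 at depth 0
Step 11: declare b=(read d)=53 at depth 0
Step 12: declare b=10 at depth 0
Visible at query point: a=3 b=10 d=53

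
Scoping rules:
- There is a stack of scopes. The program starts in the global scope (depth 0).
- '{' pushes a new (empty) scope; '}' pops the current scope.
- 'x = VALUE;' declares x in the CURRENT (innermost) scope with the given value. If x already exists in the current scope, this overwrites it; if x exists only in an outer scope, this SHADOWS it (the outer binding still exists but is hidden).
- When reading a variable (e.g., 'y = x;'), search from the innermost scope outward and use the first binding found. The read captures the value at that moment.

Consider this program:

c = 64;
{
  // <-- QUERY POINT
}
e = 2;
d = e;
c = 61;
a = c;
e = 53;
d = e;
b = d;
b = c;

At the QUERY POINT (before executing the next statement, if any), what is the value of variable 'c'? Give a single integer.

Answer: 64

Derivation:
Step 1: declare c=64 at depth 0
Step 2: enter scope (depth=1)
Visible at query point: c=64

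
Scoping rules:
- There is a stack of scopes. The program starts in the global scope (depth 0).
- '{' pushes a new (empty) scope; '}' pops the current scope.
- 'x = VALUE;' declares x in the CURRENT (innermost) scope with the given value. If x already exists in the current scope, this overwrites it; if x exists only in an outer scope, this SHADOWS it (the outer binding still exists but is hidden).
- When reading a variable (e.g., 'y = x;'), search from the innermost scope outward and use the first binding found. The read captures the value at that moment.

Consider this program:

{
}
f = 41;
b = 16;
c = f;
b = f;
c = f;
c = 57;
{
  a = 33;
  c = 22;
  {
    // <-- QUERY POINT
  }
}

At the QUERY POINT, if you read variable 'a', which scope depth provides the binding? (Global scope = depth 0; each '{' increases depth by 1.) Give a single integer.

Step 1: enter scope (depth=1)
Step 2: exit scope (depth=0)
Step 3: declare f=41 at depth 0
Step 4: declare b=16 at depth 0
Step 5: declare c=(read f)=41 at depth 0
Step 6: declare b=(read f)=41 at depth 0
Step 7: declare c=(read f)=41 at depth 0
Step 8: declare c=57 at depth 0
Step 9: enter scope (depth=1)
Step 10: declare a=33 at depth 1
Step 11: declare c=22 at depth 1
Step 12: enter scope (depth=2)
Visible at query point: a=33 b=41 c=22 f=41

Answer: 1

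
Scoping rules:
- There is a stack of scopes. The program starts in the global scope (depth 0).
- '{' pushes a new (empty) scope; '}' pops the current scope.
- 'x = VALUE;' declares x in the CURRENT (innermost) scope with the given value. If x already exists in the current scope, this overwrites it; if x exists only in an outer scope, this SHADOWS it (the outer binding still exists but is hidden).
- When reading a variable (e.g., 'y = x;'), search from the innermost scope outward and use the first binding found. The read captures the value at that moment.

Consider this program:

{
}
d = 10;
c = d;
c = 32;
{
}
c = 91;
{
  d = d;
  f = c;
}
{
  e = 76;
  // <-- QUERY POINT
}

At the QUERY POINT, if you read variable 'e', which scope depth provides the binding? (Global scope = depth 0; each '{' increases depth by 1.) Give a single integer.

Answer: 1

Derivation:
Step 1: enter scope (depth=1)
Step 2: exit scope (depth=0)
Step 3: declare d=10 at depth 0
Step 4: declare c=(read d)=10 at depth 0
Step 5: declare c=32 at depth 0
Step 6: enter scope (depth=1)
Step 7: exit scope (depth=0)
Step 8: declare c=91 at depth 0
Step 9: enter scope (depth=1)
Step 10: declare d=(read d)=10 at depth 1
Step 11: declare f=(read c)=91 at depth 1
Step 12: exit scope (depth=0)
Step 13: enter scope (depth=1)
Step 14: declare e=76 at depth 1
Visible at query point: c=91 d=10 e=76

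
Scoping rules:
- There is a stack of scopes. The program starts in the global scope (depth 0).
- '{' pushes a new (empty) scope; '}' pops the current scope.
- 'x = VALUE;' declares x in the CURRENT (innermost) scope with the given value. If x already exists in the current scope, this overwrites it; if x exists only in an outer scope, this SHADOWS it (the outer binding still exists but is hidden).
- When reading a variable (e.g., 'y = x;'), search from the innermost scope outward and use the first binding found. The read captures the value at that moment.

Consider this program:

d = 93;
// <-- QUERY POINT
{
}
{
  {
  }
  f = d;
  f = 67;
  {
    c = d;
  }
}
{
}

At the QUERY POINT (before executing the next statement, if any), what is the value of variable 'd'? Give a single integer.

Answer: 93

Derivation:
Step 1: declare d=93 at depth 0
Visible at query point: d=93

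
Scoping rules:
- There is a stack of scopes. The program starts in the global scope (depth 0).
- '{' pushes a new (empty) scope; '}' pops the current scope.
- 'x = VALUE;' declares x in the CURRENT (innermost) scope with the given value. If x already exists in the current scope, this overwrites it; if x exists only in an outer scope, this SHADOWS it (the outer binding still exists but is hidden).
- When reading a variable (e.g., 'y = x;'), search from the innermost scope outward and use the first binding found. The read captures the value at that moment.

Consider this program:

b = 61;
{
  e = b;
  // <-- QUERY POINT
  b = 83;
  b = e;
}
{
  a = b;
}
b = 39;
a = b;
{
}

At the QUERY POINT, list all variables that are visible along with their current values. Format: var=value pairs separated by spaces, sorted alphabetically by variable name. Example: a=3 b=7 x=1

Answer: b=61 e=61

Derivation:
Step 1: declare b=61 at depth 0
Step 2: enter scope (depth=1)
Step 3: declare e=(read b)=61 at depth 1
Visible at query point: b=61 e=61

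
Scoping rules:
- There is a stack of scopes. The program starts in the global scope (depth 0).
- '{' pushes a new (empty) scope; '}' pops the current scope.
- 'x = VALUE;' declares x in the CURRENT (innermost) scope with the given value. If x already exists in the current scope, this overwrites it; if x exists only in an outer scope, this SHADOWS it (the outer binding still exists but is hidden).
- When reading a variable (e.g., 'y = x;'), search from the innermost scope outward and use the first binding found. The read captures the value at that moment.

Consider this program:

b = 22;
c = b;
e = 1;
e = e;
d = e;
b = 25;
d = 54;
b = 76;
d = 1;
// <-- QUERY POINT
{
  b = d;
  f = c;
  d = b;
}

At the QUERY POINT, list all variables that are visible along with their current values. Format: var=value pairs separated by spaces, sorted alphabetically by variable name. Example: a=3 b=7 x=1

Answer: b=76 c=22 d=1 e=1

Derivation:
Step 1: declare b=22 at depth 0
Step 2: declare c=(read b)=22 at depth 0
Step 3: declare e=1 at depth 0
Step 4: declare e=(read e)=1 at depth 0
Step 5: declare d=(read e)=1 at depth 0
Step 6: declare b=25 at depth 0
Step 7: declare d=54 at depth 0
Step 8: declare b=76 at depth 0
Step 9: declare d=1 at depth 0
Visible at query point: b=76 c=22 d=1 e=1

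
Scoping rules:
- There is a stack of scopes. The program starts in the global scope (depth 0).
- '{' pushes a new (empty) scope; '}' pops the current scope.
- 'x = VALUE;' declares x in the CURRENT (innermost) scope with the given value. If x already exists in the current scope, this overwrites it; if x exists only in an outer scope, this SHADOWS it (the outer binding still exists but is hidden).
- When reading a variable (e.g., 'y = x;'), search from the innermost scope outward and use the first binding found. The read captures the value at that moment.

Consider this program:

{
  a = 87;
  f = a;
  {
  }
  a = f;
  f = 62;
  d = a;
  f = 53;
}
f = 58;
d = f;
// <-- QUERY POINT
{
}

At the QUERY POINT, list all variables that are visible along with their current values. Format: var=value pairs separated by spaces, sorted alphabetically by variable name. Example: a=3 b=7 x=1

Step 1: enter scope (depth=1)
Step 2: declare a=87 at depth 1
Step 3: declare f=(read a)=87 at depth 1
Step 4: enter scope (depth=2)
Step 5: exit scope (depth=1)
Step 6: declare a=(read f)=87 at depth 1
Step 7: declare f=62 at depth 1
Step 8: declare d=(read a)=87 at depth 1
Step 9: declare f=53 at depth 1
Step 10: exit scope (depth=0)
Step 11: declare f=58 at depth 0
Step 12: declare d=(read f)=58 at depth 0
Visible at query point: d=58 f=58

Answer: d=58 f=58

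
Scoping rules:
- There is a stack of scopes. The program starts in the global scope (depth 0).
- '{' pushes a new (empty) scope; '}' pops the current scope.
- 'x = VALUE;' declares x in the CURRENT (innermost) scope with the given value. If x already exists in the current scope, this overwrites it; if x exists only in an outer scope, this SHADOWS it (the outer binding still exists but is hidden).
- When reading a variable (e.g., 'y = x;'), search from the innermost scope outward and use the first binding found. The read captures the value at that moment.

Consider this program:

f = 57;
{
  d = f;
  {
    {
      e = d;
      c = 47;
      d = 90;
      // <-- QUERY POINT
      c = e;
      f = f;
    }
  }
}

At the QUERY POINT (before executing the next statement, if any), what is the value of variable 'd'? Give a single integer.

Step 1: declare f=57 at depth 0
Step 2: enter scope (depth=1)
Step 3: declare d=(read f)=57 at depth 1
Step 4: enter scope (depth=2)
Step 5: enter scope (depth=3)
Step 6: declare e=(read d)=57 at depth 3
Step 7: declare c=47 at depth 3
Step 8: declare d=90 at depth 3
Visible at query point: c=47 d=90 e=57 f=57

Answer: 90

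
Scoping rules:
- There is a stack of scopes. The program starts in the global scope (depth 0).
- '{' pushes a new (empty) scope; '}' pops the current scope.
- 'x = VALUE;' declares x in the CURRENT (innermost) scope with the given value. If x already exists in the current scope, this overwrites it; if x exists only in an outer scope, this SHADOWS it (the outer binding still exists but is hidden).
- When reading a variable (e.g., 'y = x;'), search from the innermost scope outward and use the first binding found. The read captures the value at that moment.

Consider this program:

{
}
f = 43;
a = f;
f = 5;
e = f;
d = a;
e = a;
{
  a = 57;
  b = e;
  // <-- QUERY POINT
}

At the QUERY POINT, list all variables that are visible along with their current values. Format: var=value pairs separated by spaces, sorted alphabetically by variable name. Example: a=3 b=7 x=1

Answer: a=57 b=43 d=43 e=43 f=5

Derivation:
Step 1: enter scope (depth=1)
Step 2: exit scope (depth=0)
Step 3: declare f=43 at depth 0
Step 4: declare a=(read f)=43 at depth 0
Step 5: declare f=5 at depth 0
Step 6: declare e=(read f)=5 at depth 0
Step 7: declare d=(read a)=43 at depth 0
Step 8: declare e=(read a)=43 at depth 0
Step 9: enter scope (depth=1)
Step 10: declare a=57 at depth 1
Step 11: declare b=(read e)=43 at depth 1
Visible at query point: a=57 b=43 d=43 e=43 f=5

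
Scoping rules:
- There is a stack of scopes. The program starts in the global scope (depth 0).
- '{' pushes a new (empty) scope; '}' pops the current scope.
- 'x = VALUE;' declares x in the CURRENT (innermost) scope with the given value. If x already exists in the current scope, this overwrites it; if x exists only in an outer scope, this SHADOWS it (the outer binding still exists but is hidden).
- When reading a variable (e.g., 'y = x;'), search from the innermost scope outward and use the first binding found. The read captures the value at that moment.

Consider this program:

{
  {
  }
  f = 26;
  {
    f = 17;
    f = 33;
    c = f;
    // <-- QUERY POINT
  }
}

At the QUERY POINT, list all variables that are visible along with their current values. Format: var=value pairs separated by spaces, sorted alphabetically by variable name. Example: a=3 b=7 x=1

Step 1: enter scope (depth=1)
Step 2: enter scope (depth=2)
Step 3: exit scope (depth=1)
Step 4: declare f=26 at depth 1
Step 5: enter scope (depth=2)
Step 6: declare f=17 at depth 2
Step 7: declare f=33 at depth 2
Step 8: declare c=(read f)=33 at depth 2
Visible at query point: c=33 f=33

Answer: c=33 f=33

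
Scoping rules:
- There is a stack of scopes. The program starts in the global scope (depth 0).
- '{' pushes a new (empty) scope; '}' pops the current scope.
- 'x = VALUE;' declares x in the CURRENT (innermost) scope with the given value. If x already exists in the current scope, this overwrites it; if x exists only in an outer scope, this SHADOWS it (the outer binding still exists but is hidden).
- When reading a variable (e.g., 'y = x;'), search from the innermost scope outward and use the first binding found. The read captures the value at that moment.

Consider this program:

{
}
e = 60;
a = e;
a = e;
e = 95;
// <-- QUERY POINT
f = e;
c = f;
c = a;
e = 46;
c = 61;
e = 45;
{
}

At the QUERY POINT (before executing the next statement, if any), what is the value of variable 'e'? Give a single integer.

Answer: 95

Derivation:
Step 1: enter scope (depth=1)
Step 2: exit scope (depth=0)
Step 3: declare e=60 at depth 0
Step 4: declare a=(read e)=60 at depth 0
Step 5: declare a=(read e)=60 at depth 0
Step 6: declare e=95 at depth 0
Visible at query point: a=60 e=95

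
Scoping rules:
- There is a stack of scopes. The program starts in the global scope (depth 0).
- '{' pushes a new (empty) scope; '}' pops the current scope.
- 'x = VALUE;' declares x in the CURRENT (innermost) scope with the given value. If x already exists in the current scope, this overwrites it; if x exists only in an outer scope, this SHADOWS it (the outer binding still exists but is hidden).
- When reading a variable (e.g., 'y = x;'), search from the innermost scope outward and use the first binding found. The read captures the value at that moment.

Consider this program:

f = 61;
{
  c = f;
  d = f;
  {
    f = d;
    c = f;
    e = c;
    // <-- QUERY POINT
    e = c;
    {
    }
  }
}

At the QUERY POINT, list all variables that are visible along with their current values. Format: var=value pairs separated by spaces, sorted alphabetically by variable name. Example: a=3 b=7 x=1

Step 1: declare f=61 at depth 0
Step 2: enter scope (depth=1)
Step 3: declare c=(read f)=61 at depth 1
Step 4: declare d=(read f)=61 at depth 1
Step 5: enter scope (depth=2)
Step 6: declare f=(read d)=61 at depth 2
Step 7: declare c=(read f)=61 at depth 2
Step 8: declare e=(read c)=61 at depth 2
Visible at query point: c=61 d=61 e=61 f=61

Answer: c=61 d=61 e=61 f=61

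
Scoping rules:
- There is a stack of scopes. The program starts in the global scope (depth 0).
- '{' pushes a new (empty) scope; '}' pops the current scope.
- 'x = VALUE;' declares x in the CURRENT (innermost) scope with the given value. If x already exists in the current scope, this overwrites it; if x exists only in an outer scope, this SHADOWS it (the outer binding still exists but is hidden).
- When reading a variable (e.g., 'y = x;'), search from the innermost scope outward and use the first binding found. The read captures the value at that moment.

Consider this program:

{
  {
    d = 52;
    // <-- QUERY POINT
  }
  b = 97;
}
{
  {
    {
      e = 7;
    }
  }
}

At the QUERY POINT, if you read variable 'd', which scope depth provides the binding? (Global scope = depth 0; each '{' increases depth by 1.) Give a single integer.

Answer: 2

Derivation:
Step 1: enter scope (depth=1)
Step 2: enter scope (depth=2)
Step 3: declare d=52 at depth 2
Visible at query point: d=52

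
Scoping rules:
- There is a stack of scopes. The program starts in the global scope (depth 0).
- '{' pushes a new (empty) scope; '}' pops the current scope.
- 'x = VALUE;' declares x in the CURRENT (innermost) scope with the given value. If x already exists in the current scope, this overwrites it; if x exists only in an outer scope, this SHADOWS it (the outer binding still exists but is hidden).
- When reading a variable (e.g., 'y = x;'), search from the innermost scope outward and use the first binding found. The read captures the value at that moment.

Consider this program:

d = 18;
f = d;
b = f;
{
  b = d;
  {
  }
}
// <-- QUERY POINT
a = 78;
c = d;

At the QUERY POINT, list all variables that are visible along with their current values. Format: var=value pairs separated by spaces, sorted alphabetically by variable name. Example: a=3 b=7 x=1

Step 1: declare d=18 at depth 0
Step 2: declare f=(read d)=18 at depth 0
Step 3: declare b=(read f)=18 at depth 0
Step 4: enter scope (depth=1)
Step 5: declare b=(read d)=18 at depth 1
Step 6: enter scope (depth=2)
Step 7: exit scope (depth=1)
Step 8: exit scope (depth=0)
Visible at query point: b=18 d=18 f=18

Answer: b=18 d=18 f=18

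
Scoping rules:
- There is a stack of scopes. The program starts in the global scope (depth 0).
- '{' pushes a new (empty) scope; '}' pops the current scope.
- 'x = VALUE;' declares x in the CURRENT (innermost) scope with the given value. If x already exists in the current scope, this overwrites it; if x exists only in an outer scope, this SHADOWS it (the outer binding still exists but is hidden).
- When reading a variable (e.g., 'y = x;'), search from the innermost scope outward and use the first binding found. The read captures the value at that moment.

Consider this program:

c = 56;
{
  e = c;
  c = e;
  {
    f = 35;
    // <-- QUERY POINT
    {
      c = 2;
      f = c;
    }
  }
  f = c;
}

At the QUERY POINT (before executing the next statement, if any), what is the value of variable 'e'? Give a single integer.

Step 1: declare c=56 at depth 0
Step 2: enter scope (depth=1)
Step 3: declare e=(read c)=56 at depth 1
Step 4: declare c=(read e)=56 at depth 1
Step 5: enter scope (depth=2)
Step 6: declare f=35 at depth 2
Visible at query point: c=56 e=56 f=35

Answer: 56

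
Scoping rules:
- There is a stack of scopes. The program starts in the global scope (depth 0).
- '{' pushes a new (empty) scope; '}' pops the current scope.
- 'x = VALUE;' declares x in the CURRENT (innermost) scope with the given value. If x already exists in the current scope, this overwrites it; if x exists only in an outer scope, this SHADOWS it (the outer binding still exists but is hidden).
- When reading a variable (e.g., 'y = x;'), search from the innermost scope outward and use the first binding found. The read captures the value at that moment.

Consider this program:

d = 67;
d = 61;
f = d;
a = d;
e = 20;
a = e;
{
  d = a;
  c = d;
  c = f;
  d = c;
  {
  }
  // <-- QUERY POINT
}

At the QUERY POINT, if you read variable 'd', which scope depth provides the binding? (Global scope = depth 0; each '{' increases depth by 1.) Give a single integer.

Answer: 1

Derivation:
Step 1: declare d=67 at depth 0
Step 2: declare d=61 at depth 0
Step 3: declare f=(read d)=61 at depth 0
Step 4: declare a=(read d)=61 at depth 0
Step 5: declare e=20 at depth 0
Step 6: declare a=(read e)=20 at depth 0
Step 7: enter scope (depth=1)
Step 8: declare d=(read a)=20 at depth 1
Step 9: declare c=(read d)=20 at depth 1
Step 10: declare c=(read f)=61 at depth 1
Step 11: declare d=(read c)=61 at depth 1
Step 12: enter scope (depth=2)
Step 13: exit scope (depth=1)
Visible at query point: a=20 c=61 d=61 e=20 f=61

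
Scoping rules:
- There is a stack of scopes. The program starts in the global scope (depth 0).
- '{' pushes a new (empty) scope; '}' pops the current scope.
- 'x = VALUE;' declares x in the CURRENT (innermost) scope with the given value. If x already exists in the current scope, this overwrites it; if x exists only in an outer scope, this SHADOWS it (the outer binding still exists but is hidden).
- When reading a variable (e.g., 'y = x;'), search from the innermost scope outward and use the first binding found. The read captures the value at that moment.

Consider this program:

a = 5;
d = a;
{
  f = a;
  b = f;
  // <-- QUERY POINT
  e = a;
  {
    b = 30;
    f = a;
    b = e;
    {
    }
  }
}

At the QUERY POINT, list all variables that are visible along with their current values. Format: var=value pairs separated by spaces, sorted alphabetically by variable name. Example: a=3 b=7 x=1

Answer: a=5 b=5 d=5 f=5

Derivation:
Step 1: declare a=5 at depth 0
Step 2: declare d=(read a)=5 at depth 0
Step 3: enter scope (depth=1)
Step 4: declare f=(read a)=5 at depth 1
Step 5: declare b=(read f)=5 at depth 1
Visible at query point: a=5 b=5 d=5 f=5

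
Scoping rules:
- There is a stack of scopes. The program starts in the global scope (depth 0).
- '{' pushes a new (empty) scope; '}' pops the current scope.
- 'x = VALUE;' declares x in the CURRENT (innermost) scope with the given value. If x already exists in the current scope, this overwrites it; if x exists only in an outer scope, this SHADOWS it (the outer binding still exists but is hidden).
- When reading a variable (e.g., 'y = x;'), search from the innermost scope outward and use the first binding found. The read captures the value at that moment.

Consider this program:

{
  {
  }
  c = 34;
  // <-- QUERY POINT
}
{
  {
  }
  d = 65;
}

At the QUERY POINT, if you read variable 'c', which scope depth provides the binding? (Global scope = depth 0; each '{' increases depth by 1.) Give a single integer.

Step 1: enter scope (depth=1)
Step 2: enter scope (depth=2)
Step 3: exit scope (depth=1)
Step 4: declare c=34 at depth 1
Visible at query point: c=34

Answer: 1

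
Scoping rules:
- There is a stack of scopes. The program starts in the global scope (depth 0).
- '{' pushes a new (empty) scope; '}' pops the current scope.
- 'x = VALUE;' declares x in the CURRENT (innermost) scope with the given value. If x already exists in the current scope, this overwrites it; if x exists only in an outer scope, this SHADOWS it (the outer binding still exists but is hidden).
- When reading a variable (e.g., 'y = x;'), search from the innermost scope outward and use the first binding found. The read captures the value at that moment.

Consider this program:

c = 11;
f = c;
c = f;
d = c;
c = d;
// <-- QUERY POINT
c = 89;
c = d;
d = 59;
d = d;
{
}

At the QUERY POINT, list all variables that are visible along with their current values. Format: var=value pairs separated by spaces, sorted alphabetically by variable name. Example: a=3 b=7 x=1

Answer: c=11 d=11 f=11

Derivation:
Step 1: declare c=11 at depth 0
Step 2: declare f=(read c)=11 at depth 0
Step 3: declare c=(read f)=11 at depth 0
Step 4: declare d=(read c)=11 at depth 0
Step 5: declare c=(read d)=11 at depth 0
Visible at query point: c=11 d=11 f=11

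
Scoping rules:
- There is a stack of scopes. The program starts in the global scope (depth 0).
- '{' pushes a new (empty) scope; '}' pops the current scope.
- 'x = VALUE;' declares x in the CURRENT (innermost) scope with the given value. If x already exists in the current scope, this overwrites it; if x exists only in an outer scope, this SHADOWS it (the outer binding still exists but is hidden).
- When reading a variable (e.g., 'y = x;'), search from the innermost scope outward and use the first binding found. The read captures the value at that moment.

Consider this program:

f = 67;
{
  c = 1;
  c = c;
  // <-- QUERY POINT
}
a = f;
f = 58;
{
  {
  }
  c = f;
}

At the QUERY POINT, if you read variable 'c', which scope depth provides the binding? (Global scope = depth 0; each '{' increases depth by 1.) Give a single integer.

Step 1: declare f=67 at depth 0
Step 2: enter scope (depth=1)
Step 3: declare c=1 at depth 1
Step 4: declare c=(read c)=1 at depth 1
Visible at query point: c=1 f=67

Answer: 1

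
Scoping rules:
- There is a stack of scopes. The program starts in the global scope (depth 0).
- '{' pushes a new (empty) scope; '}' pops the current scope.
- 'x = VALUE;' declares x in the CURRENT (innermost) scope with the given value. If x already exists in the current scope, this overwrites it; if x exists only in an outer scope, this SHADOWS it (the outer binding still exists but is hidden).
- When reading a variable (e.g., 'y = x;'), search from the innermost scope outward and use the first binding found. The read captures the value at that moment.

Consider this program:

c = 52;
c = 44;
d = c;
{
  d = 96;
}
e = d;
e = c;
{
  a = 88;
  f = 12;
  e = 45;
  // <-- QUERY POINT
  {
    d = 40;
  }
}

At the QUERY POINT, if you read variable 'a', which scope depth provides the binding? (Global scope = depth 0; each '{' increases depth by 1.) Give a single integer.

Answer: 1

Derivation:
Step 1: declare c=52 at depth 0
Step 2: declare c=44 at depth 0
Step 3: declare d=(read c)=44 at depth 0
Step 4: enter scope (depth=1)
Step 5: declare d=96 at depth 1
Step 6: exit scope (depth=0)
Step 7: declare e=(read d)=44 at depth 0
Step 8: declare e=(read c)=44 at depth 0
Step 9: enter scope (depth=1)
Step 10: declare a=88 at depth 1
Step 11: declare f=12 at depth 1
Step 12: declare e=45 at depth 1
Visible at query point: a=88 c=44 d=44 e=45 f=12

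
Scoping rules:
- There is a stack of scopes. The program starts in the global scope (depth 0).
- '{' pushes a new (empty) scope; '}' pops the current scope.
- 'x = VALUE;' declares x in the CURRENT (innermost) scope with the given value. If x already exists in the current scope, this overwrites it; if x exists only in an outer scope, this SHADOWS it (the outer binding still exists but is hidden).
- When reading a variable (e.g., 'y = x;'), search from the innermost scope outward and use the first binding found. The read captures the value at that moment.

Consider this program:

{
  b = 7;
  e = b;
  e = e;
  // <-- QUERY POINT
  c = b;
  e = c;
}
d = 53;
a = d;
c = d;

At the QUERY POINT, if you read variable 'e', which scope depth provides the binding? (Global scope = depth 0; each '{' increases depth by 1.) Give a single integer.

Answer: 1

Derivation:
Step 1: enter scope (depth=1)
Step 2: declare b=7 at depth 1
Step 3: declare e=(read b)=7 at depth 1
Step 4: declare e=(read e)=7 at depth 1
Visible at query point: b=7 e=7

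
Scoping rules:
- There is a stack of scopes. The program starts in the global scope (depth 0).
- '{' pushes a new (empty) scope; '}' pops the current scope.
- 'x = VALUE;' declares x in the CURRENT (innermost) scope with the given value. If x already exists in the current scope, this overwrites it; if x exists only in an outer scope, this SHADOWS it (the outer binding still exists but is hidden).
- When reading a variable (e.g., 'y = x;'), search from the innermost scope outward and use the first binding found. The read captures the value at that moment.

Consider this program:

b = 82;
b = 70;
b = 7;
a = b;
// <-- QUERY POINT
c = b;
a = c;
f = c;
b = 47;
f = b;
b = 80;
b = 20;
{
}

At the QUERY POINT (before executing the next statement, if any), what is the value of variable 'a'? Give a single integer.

Answer: 7

Derivation:
Step 1: declare b=82 at depth 0
Step 2: declare b=70 at depth 0
Step 3: declare b=7 at depth 0
Step 4: declare a=(read b)=7 at depth 0
Visible at query point: a=7 b=7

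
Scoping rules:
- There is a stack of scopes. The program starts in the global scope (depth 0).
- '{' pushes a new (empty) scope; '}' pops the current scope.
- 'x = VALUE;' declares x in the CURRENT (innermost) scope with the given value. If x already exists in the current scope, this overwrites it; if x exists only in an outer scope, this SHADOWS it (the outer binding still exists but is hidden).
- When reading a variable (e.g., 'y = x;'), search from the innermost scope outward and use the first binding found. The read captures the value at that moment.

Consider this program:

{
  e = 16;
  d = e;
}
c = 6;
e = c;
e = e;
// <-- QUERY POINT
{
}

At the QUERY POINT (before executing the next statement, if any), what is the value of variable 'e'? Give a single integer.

Answer: 6

Derivation:
Step 1: enter scope (depth=1)
Step 2: declare e=16 at depth 1
Step 3: declare d=(read e)=16 at depth 1
Step 4: exit scope (depth=0)
Step 5: declare c=6 at depth 0
Step 6: declare e=(read c)=6 at depth 0
Step 7: declare e=(read e)=6 at depth 0
Visible at query point: c=6 e=6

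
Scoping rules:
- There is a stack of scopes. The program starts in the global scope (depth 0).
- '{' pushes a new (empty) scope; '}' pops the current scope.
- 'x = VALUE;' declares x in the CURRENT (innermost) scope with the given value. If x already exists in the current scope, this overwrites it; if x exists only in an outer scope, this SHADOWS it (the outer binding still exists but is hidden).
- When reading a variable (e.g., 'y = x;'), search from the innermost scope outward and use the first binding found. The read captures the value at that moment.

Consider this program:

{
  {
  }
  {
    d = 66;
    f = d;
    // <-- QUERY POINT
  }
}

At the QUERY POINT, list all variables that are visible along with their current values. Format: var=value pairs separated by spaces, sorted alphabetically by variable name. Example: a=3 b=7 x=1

Answer: d=66 f=66

Derivation:
Step 1: enter scope (depth=1)
Step 2: enter scope (depth=2)
Step 3: exit scope (depth=1)
Step 4: enter scope (depth=2)
Step 5: declare d=66 at depth 2
Step 6: declare f=(read d)=66 at depth 2
Visible at query point: d=66 f=66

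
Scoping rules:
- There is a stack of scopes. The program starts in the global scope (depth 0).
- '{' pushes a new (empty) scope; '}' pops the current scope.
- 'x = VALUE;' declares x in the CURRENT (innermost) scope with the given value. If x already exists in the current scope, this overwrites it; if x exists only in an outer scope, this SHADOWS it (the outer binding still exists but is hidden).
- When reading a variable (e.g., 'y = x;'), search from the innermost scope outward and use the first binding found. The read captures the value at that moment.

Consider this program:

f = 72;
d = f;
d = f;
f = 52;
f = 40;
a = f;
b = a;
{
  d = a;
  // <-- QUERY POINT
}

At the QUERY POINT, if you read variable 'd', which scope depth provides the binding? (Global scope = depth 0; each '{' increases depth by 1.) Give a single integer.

Answer: 1

Derivation:
Step 1: declare f=72 at depth 0
Step 2: declare d=(read f)=72 at depth 0
Step 3: declare d=(read f)=72 at depth 0
Step 4: declare f=52 at depth 0
Step 5: declare f=40 at depth 0
Step 6: declare a=(read f)=40 at depth 0
Step 7: declare b=(read a)=40 at depth 0
Step 8: enter scope (depth=1)
Step 9: declare d=(read a)=40 at depth 1
Visible at query point: a=40 b=40 d=40 f=40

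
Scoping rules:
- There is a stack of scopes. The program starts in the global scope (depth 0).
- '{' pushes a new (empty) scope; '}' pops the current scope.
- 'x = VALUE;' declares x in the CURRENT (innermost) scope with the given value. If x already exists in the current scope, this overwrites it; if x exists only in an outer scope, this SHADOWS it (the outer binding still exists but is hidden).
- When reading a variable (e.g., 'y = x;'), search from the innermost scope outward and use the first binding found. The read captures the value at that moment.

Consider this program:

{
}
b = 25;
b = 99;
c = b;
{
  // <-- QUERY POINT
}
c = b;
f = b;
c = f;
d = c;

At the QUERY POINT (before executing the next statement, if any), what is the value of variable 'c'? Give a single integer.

Answer: 99

Derivation:
Step 1: enter scope (depth=1)
Step 2: exit scope (depth=0)
Step 3: declare b=25 at depth 0
Step 4: declare b=99 at depth 0
Step 5: declare c=(read b)=99 at depth 0
Step 6: enter scope (depth=1)
Visible at query point: b=99 c=99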